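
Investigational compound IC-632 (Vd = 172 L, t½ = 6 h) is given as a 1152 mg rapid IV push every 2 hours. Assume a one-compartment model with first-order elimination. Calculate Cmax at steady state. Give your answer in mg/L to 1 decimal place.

32.5 mg/L

Over one 2-h interval, 2/6 ≈ 0.33333 half-lives elapse, leaving f ≈ 0.7937 of each dose.
At steady state, accumulation factor R = 1/(1 − e^(−kτ)) ≈ 4.8473.
Single-dose peak C₀ = D/Vd = 1152/172 ≈ 6.698 mg/L.
Steady-state peak Cmax,ss = C₀·R ≈ 6.698 × 4.8473 ≈ 32.467 mg/L.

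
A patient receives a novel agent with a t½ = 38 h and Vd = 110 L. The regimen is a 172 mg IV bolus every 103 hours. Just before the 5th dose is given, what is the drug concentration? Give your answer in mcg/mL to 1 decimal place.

f = (1/2)^(τ/t½) = (1/2)^(103/38) ≈ 0.1528.
C₀ = D/Vd = 172/110 ≈ 1.564 mcg/mL.
Before the 5th dose, 4 doses have been given. Superposition: Cmin = C₀·(f + f² + … + f^4).
≈ 1.564 × (0.1528 + 0.0233 + 0.0036 + 0.0005) ≈ 1.564 × 0.1802 ≈ 0.282 mcg/mL.

0.3 mcg/mL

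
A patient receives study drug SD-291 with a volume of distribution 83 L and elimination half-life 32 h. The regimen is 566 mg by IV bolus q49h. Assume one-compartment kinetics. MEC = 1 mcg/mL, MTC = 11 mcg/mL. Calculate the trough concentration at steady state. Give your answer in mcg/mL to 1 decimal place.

τ/t½ = 49/32 ≈ 1.5312, so fraction remaining f = (1/2)^(49/32) ≈ 0.3460.
Accumulation ratio R = 1/(1 − f) ≈ 1/0.6540 ≈ 1.5291.
Each bolus raises the concentration by D/Vd = 566/83 ≈ 6.819 mcg/mL.
Cmax,ss = C₀/(1 − f) ≈ 6.819/0.6540 ≈ 10.427 mcg/mL.
One interval later, Cmin,ss = Cmax,ss·e^(−kτ) ≈ 10.427 × 0.3460 ≈ 3.608 mcg/mL.
Trough 3.6 mcg/mL vs MEC 1 mcg/mL: adequate.

3.6 mcg/mL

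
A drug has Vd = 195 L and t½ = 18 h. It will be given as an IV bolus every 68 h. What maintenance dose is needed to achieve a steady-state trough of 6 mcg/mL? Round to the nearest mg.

14878 mg

τ/t½ = 68/18 ≈ 3.7778, so f = (1/2)^(68/18) ≈ 0.072908.
Cmin,ss = (D/Vd)·f/(1−f), so D = Cmin,ss·Vd·(1−f)/f.
D = 6 × 195 × (1−f)/f ≈ 6 × 195 × 12.71592 ≈ 14877.63 mg.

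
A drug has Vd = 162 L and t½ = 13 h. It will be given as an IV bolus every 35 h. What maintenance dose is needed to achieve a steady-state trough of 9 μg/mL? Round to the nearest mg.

τ/t½ = 35/13 ≈ 2.6923, so f = (1/2)^(35/13) ≈ 0.154716.
Cmin,ss = (D/Vd)·f/(1−f), so D = Cmin,ss·Vd·(1−f)/f.
D = 9 × 162 × (1−f)/f ≈ 9 × 162 × 5.46346 ≈ 7965.72 mg.

7966 mg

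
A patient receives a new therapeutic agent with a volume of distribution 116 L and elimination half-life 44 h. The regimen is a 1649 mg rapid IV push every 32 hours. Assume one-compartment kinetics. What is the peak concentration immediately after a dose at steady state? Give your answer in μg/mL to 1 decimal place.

Over one 32-h interval, 32/44 ≈ 0.72727 half-lives elapse, leaving f ≈ 0.6040 of each dose.
Accumulation ratio R = 1/(1 − f) ≈ 1/0.3960 ≈ 2.5253.
Single-dose peak C₀ = D/Vd = 1649/116 ≈ 14.216 μg/mL.
Steady-state peak Cmax,ss = C₀·R ≈ 14.216 × 2.5253 ≈ 35.900 μg/mL.

35.9 μg/mL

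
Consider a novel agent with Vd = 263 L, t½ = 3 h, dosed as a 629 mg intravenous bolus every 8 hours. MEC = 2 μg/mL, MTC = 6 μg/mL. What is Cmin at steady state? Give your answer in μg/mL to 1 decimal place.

0.4 μg/mL

Over one 8-h interval, 8/3 ≈ 2.6667 half-lives elapse, leaving f ≈ 0.1575 of each dose.
Each bolus raises the concentration by D/Vd = 629/263 ≈ 2.392 μg/mL.
Steady-state trough Cmin,ss = C₀·f/(1−f) ≈ 2.392 × 0.1575/0.8425 ≈ 0.447 μg/mL.
Trough 0.4 μg/mL vs MEC 2 μg/mL: subtherapeutic.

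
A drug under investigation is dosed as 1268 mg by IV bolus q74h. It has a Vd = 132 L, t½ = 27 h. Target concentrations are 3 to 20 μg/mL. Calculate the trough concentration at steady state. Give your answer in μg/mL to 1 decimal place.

1.7 μg/mL

Over one 74-h interval, 74/27 ≈ 2.7407 half-lives elapse, leaving f ≈ 0.1496 of each dose.
At steady state, accumulation factor R = 1/(1 − e^(−kτ)) ≈ 1.1759.
Single-dose peak C₀ = D/Vd = 1268/132 ≈ 9.606 μg/mL.
Cmax,ss = C₀/(1 − f) ≈ 9.606/0.8504 ≈ 11.296 μg/mL.
Steady-state trough Cmin,ss = Cmax,ss·f ≈ 11.296 × 0.1496 ≈ 1.690 μg/mL.
Trough 1.7 μg/mL vs MEC 3 μg/mL: subtherapeutic.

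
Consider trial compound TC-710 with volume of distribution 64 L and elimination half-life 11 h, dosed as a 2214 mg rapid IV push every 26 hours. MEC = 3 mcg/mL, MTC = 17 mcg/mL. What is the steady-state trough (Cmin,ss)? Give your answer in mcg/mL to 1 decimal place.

8.3 mcg/mL

k = ln2/t½ = ln2/11 ≈ 0.063013 h⁻¹; fraction remaining f = e^(−kτ) = e^(−0.063013×26) ≈ 0.1943.
Single-dose peak C₀ = D/Vd = 2214/64 ≈ 34.594 mcg/mL.
Steady-state trough Cmin,ss = C₀·f/(1−f) ≈ 34.594 × 0.1943/0.8057 ≈ 8.343 mcg/mL.
Trough 8.3 mcg/mL vs MEC 3 mcg/mL: adequate.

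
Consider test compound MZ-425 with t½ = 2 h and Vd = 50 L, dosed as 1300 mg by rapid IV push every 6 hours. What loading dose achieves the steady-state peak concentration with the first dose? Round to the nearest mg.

1486 mg

f = (1/2)^(6/2) ≈ 0.125000; accumulation ratio R = 1/(1−f) ≈ 1.14286.
Loading dose to hit Cmax,ss on first dose: D_load = D_maint·R ≈ 1300 × 1.14286 ≈ 1485.72 mg.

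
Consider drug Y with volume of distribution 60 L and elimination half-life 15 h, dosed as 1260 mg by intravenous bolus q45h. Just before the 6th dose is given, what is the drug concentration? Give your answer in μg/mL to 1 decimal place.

3.0 μg/mL

f = (1/2)^(τ/t½) = (1/2)^(45/15) ≈ 0.1250.
C₀ = D/Vd = 1260/60 ≈ 21.000 μg/mL.
Before the 6th dose, 5 doses have been given. Superposition: Cmin = C₀·(f + f² + … + f^5).
≈ 21.000 × (0.1250 + 0.0156 + 0.0020 + 0.0002 + 0.0000) ≈ 21.000 × 0.1428 ≈ 2.999 μg/mL.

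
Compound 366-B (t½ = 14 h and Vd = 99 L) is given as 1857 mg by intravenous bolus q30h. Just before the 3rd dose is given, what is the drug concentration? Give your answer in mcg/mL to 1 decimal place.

5.2 mcg/mL

f = (1/2)^(τ/t½) = (1/2)^(30/14) ≈ 0.2264.
C₀ = D/Vd = 1857/99 ≈ 18.758 mcg/mL.
Before the 3rd dose, 2 doses have been given. Superposition: Cmin = C₀·(f + f²).
≈ 18.758 × (0.2264 + 0.0513) ≈ 18.758 × 0.2777 ≈ 5.209 mcg/mL.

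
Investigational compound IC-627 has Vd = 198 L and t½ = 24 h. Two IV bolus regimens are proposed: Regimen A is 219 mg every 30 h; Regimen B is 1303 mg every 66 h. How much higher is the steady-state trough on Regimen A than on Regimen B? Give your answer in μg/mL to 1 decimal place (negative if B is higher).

Regimen A: f = (1/2)^(30/24) ≈ 0.4204; Cmin,ss = (219/198)·f/(1−f) ≈ 0.802 μg/mL.
Regimen B: f = (1/2)^(66/24) ≈ 0.1487; Cmin,ss = (1303/198)·f/(1−f) ≈ 1.149 μg/mL.
Difference ≈ 0.802 − 1.149 ≈ -0.347 μg/mL.

-0.3 μg/mL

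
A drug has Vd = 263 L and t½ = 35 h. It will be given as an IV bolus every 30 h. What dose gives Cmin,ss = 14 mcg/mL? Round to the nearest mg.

τ/t½ = 30/35 ≈ 0.85714, so f = (1/2)^(30/35) ≈ 0.552045.
Cmin,ss = (D/Vd)·f/(1−f), so D = Cmin,ss·Vd·(1−f)/f.
D = 14 × 263 × (1−f)/f ≈ 14 × 263 × 0.81145 ≈ 2987.76 mg.

2988 mg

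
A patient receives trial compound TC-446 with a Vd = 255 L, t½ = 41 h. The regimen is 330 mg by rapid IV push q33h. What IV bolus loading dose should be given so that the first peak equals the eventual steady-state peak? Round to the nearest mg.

772 mg

f = (1/2)^(33/41) ≈ 0.572410; accumulation ratio R = 1/(1−f) ≈ 2.33869.
Loading dose to hit Cmax,ss on first dose: D_load = D_maint·R ≈ 330 × 2.33869 ≈ 771.77 mg.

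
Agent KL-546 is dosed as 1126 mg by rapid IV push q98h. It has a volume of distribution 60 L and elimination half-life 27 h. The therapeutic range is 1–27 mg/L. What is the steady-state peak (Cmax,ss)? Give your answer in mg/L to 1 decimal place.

k = ln2/t½ = ln2/27 ≈ 0.025672 h⁻¹; fraction remaining f = e^(−kτ) = e^(−0.025672×98) ≈ 0.0808.
Accumulation ratio R = 1/(1 − f) ≈ 1/0.9192 ≈ 1.0879.
Each bolus raises the concentration by D/Vd = 1126/60 ≈ 18.767 mg/L.
Cmax,ss = C₀/(1 − f) ≈ 18.767/0.9192 ≈ 20.417 mg/L.
Peak 20.4 mg/L vs MTC 27 mg/L: below toxic threshold.

20.4 mg/L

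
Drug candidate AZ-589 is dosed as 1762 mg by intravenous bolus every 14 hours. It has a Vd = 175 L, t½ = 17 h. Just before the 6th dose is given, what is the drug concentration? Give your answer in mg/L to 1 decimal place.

f = (1/2)^(τ/t½) = (1/2)^(14/17) ≈ 0.5651.
C₀ = D/Vd = 1762/175 ≈ 10.069 mg/L.
Before the 6th dose, 5 doses have been given. Superposition: Cmin = C₀·(f + f² + … + f^5).
≈ 10.069 × (0.5651 + 0.3193 + 0.1805 + 0.1020 + 0.0576) ≈ 10.069 × 1.2245 ≈ 12.329 mg/L.

12.3 mg/L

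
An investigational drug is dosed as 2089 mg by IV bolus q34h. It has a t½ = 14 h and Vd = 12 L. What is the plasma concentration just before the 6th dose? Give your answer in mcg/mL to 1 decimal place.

f = (1/2)^(τ/t½) = (1/2)^(34/14) ≈ 0.1857.
C₀ = D/Vd = 2089/12 ≈ 174.083 mcg/mL.
Before the 6th dose, 5 doses have been given. Superposition: Cmin = C₀·(f + f² + … + f^5).
≈ 174.083 × (0.1857 + 0.0345 + 0.0064 + 0.0012 + 0.0002) ≈ 174.083 × 0.2280 ≈ 39.691 mcg/mL.

39.7 mcg/mL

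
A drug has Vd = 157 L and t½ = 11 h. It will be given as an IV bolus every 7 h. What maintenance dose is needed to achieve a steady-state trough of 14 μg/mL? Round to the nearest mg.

τ/t½ = 7/11 ≈ 0.63636, so f = (1/2)^(7/11) ≈ 0.643332.
Cmin,ss = (D/Vd)·f/(1−f), so D = Cmin,ss·Vd·(1−f)/f.
D = 14 × 157 × (1−f)/f ≈ 14 × 157 × 0.55441 ≈ 1218.59 mg.

1219 mg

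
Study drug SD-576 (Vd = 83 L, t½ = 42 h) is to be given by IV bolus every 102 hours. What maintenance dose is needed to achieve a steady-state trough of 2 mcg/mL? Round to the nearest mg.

τ/t½ = 102/42 ≈ 2.4286, so f = (1/2)^(102/42) ≈ 0.185749.
Cmin,ss = (D/Vd)·f/(1−f), so D = Cmin,ss·Vd·(1−f)/f.
D = 2 × 83 × (1−f)/f ≈ 2 × 83 × 4.38361 ≈ 727.68 mg.

728 mg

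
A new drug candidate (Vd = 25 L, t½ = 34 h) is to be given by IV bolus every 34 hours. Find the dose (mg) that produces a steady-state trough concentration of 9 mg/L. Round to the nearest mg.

τ/t½ = 34/34 ≈ 1, so f = (1/2)^(34/34) ≈ 0.500000.
Cmin,ss = (D/Vd)·f/(1−f), so D = Cmin,ss·Vd·(1−f)/f.
D = 9 × 25 × (1−f)/f ≈ 9 × 25 × 1.00000 ≈ 225.00 mg.

225 mg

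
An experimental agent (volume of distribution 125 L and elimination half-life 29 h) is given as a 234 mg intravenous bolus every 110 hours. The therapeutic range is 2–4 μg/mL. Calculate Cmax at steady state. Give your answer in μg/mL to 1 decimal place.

2.0 μg/mL

k = ln2/t½ = ln2/29 ≈ 0.023902 h⁻¹; fraction remaining f = e^(−kτ) = e^(−0.023902×110) ≈ 0.0721.
Accumulation ratio R = 1/(1 − f) ≈ 1/0.9279 ≈ 1.0777.
Single-dose peak C₀ = D/Vd = 234/125 ≈ 1.872 μg/mL.
Steady-state peak Cmax,ss = C₀·R ≈ 1.872 × 1.0777 ≈ 2.017 μg/mL.
Peak 2.0 μg/mL vs MTC 4 μg/mL: below toxic threshold.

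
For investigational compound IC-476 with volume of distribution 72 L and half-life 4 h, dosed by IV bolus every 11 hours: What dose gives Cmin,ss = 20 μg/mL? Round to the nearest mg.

8247 mg

τ/t½ = 11/4 ≈ 2.75, so f = (1/2)^(11/4) ≈ 0.148651.
Cmin,ss = (D/Vd)·f/(1−f), so D = Cmin,ss·Vd·(1−f)/f.
D = 20 × 72 × (1−f)/f ≈ 20 × 72 × 5.72717 ≈ 8247.12 mg.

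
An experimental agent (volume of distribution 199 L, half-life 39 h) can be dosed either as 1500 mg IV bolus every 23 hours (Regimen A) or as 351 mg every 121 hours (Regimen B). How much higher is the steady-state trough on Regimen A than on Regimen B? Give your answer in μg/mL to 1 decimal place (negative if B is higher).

Regimen A: f = (1/2)^(23/39) ≈ 0.6645; Cmin,ss = (1500/199)·f/(1−f) ≈ 14.929 μg/mL.
Regimen B: f = (1/2)^(121/39) ≈ 0.1164; Cmin,ss = (351/199)·f/(1−f) ≈ 0.232 μg/mL.
Difference ≈ 14.929 − 0.232 ≈ 14.697 μg/mL.

14.7 μg/mL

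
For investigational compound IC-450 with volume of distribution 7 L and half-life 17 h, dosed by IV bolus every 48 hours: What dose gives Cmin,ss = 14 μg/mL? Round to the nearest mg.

596 mg

τ/t½ = 48/17 ≈ 2.8235, so f = (1/2)^(48/17) ≈ 0.141264.
Cmin,ss = (D/Vd)·f/(1−f), so D = Cmin,ss·Vd·(1−f)/f.
D = 14 × 7 × (1−f)/f ≈ 14 × 7 × 6.07894 ≈ 595.74 mg.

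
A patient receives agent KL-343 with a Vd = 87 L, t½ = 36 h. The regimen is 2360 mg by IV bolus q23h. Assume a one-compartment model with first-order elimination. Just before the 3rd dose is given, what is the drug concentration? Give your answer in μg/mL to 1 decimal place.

f = (1/2)^(τ/t½) = (1/2)^(23/36) ≈ 0.6422.
C₀ = D/Vd = 2360/87 ≈ 27.126 μg/mL.
Before the 3rd dose, 2 doses have been given. Superposition: Cmin = C₀·(f + f²).
≈ 27.126 × (0.6422 + 0.4124) ≈ 27.126 × 1.0546 ≈ 28.607 μg/mL.

28.6 μg/mL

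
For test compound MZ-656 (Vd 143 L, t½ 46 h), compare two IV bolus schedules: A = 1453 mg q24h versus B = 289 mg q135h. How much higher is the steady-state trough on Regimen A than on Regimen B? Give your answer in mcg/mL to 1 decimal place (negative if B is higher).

23.0 mcg/mL

Regimen A: f = (1/2)^(24/46) ≈ 0.6965; Cmin,ss = (1453/143)·f/(1−f) ≈ 23.318 mcg/mL.
Regimen B: f = (1/2)^(135/46) ≈ 0.1308; Cmin,ss = (289/143)·f/(1−f) ≈ 0.304 mcg/mL.
Difference ≈ 23.318 − 0.304 ≈ 23.014 mcg/mL.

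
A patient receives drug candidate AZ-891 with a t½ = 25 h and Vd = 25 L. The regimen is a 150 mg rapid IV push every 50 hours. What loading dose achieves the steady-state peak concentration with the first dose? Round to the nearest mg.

f = (1/2)^(50/25) ≈ 0.250000; accumulation ratio R = 1/(1−f) ≈ 1.33333.
Loading dose to hit Cmax,ss on first dose: D_load = D_maint·R ≈ 150 × 1.33333 ≈ 200.00 mg.

200 mg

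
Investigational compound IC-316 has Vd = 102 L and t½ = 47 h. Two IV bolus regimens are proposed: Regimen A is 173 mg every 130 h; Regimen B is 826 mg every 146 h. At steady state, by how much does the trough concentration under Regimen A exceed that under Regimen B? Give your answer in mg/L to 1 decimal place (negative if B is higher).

Regimen A: f = (1/2)^(130/47) ≈ 0.1470; Cmin,ss = (173/102)·f/(1−f) ≈ 0.292 mg/L.
Regimen B: f = (1/2)^(146/47) ≈ 0.1161; Cmin,ss = (826/102)·f/(1−f) ≈ 1.064 mg/L.
Difference ≈ 0.292 − 1.064 ≈ -0.772 mg/L.

-0.8 mg/L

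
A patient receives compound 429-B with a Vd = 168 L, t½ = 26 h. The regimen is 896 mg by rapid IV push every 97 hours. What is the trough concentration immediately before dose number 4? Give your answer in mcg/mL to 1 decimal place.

f = (1/2)^(τ/t½) = (1/2)^(97/26) ≈ 0.0753.
C₀ = D/Vd = 896/168 ≈ 5.333 mcg/mL.
Before the 4th dose, 3 doses have been given. Superposition: Cmin = C₀·(f + f² + … + f^3).
≈ 5.333 × (0.0753 + 0.0057 + 0.0004) ≈ 5.333 × 0.0814 ≈ 0.434 mcg/mL.

0.4 mcg/mL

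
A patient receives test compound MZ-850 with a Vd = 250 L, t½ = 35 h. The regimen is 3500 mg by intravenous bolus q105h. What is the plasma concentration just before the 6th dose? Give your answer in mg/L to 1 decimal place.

f = (1/2)^(τ/t½) = (1/2)^(105/35) ≈ 0.1250.
C₀ = D/Vd = 3500/250 ≈ 14.000 mg/L.
Before the 6th dose, 5 doses have been given. Superposition: Cmin = C₀·(f + f² + … + f^5).
≈ 14.000 × (0.1250 + 0.0156 + 0.0020 + 0.0002 + 0.0000) ≈ 14.000 × 0.1428 ≈ 1.999 mg/L.

2.0 mg/L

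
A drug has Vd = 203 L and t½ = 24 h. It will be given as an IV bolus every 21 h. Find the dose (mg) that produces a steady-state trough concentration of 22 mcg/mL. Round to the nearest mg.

3725 mg

τ/t½ = 21/24 ≈ 0.875, so f = (1/2)^(21/24) ≈ 0.545254.
Cmin,ss = (D/Vd)·f/(1−f), so D = Cmin,ss·Vd·(1−f)/f.
D = 22 × 203 × (1−f)/f ≈ 22 × 203 × 0.83401 ≈ 3724.69 mg.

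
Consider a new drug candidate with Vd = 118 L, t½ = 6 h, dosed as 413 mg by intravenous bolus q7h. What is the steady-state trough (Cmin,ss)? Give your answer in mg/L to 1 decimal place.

k = ln2/t½ = ln2/6 ≈ 0.115525 h⁻¹; fraction remaining f = e^(−kτ) = e^(−0.115525×7) ≈ 0.4454.
Each bolus raises the concentration by D/Vd = 413/118 ≈ 3.500 mg/L.
Steady-state trough Cmin,ss = C₀·f/(1−f) ≈ 3.500 × 0.4454/0.5546 ≈ 2.811 mg/L.

2.8 mg/L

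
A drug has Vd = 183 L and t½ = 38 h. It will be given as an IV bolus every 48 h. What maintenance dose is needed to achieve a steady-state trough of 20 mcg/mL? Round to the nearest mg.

τ/t½ = 48/38 ≈ 1.2632, so f = (1/2)^(48/38) ≈ 0.416631.
Cmin,ss = (D/Vd)·f/(1−f), so D = Cmin,ss·Vd·(1−f)/f.
D = 20 × 183 × (1−f)/f ≈ 20 × 183 × 1.40021 ≈ 5124.77 mg.

5125 mg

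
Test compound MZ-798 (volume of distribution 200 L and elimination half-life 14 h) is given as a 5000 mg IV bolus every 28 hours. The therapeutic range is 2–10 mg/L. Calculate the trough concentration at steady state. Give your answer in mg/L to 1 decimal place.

8.3 mg/L

The dosing interval is 2 half-lives, so f = 2^(−2) = 0.25.
Accumulation ratio R = 1/(1 − f) = 1/0.75 = 4/3.
Single-dose peak C₀ = D/Vd = 5000/200 = 25 mg/L.
Steady-state peak Cmax,ss = C₀·R = 25 × 4/3 ≈ 33.333 mg/L.
Steady-state trough Cmin,ss = Cmax,ss·f ≈ 33.333 × 0.25 ≈ 8.333 mg/L.
Trough 8.3 mg/L vs MEC 2 mg/L: adequate.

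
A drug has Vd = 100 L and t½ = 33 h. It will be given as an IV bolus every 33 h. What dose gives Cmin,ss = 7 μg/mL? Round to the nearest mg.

700 mg

τ/t½ = 33/33 ≈ 1, so f = (1/2)^(33/33) ≈ 0.500000.
Cmin,ss = (D/Vd)·f/(1−f), so D = Cmin,ss·Vd·(1−f)/f.
D = 7 × 100 × (1−f)/f ≈ 7 × 100 × 1.00000 ≈ 700.00 mg.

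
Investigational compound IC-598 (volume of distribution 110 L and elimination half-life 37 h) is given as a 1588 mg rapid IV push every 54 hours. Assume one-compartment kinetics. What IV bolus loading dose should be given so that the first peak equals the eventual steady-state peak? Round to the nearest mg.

2495 mg

f = (1/2)^(54/37) ≈ 0.363629; accumulation ratio R = 1/(1−f) ≈ 1.57141.
Loading dose to hit Cmax,ss on first dose: D_load = D_maint·R ≈ 1588 × 1.57141 ≈ 2495.40 mg.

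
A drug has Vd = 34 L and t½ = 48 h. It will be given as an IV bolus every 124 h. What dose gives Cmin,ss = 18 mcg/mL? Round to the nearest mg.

3056 mg

τ/t½ = 124/48 ≈ 2.5833, so f = (1/2)^(124/48) ≈ 0.166855.
Cmin,ss = (D/Vd)·f/(1−f), so D = Cmin,ss·Vd·(1−f)/f.
D = 18 × 34 × (1−f)/f ≈ 18 × 34 × 4.99323 ≈ 3055.86 mg.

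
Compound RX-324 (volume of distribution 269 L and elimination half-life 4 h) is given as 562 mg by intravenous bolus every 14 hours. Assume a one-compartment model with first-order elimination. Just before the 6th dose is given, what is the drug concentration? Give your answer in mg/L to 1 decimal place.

f = (1/2)^(τ/t½) = (1/2)^(14/4) ≈ 0.0884.
C₀ = D/Vd = 562/269 ≈ 2.089 mg/L.
Before the 6th dose, 5 doses have been given. Superposition: Cmin = C₀·(f + f² + … + f^5).
≈ 2.089 × (0.0884 + 0.0078 + 0.0007 + 0.0001 + 0.0000) ≈ 2.089 × 0.0970 ≈ 0.203 mg/L.

0.2 mg/L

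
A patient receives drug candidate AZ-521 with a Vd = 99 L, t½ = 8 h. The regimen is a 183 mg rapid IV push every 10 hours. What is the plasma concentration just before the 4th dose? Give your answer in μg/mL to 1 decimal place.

1.2 μg/mL

f = (1/2)^(τ/t½) = (1/2)^(10/8) ≈ 0.4204.
C₀ = D/Vd = 183/99 ≈ 1.848 μg/mL.
Before the 4th dose, 3 doses have been given. Superposition: Cmin = C₀·(f + f² + … + f^3).
≈ 1.848 × (0.4204 + 0.1767 + 0.0743) ≈ 1.848 × 0.6714 ≈ 1.241 μg/mL.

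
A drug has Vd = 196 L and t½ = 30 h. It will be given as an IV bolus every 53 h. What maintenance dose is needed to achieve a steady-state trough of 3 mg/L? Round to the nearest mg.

1413 mg

τ/t½ = 53/30 ≈ 1.7667, so f = (1/2)^(53/30) ≈ 0.293887.
Cmin,ss = (D/Vd)·f/(1−f), so D = Cmin,ss·Vd·(1−f)/f.
D = 3 × 196 × (1−f)/f ≈ 3 × 196 × 2.40267 ≈ 1412.77 mg.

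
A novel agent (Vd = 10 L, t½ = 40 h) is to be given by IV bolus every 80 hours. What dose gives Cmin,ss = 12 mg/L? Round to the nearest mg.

360 mg

τ/t½ = 80/40 ≈ 2, so f = (1/2)^(80/40) ≈ 0.250000.
Cmin,ss = (D/Vd)·f/(1−f), so D = Cmin,ss·Vd·(1−f)/f.
D = 12 × 10 × (1−f)/f ≈ 12 × 10 × 3.00000 ≈ 360.00 mg.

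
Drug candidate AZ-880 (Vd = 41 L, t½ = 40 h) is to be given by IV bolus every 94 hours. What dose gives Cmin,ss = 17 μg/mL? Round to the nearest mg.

τ/t½ = 94/40 ≈ 2.35, so f = (1/2)^(94/40) ≈ 0.196146.
Cmin,ss = (D/Vd)·f/(1−f), so D = Cmin,ss·Vd·(1−f)/f.
D = 17 × 41 × (1−f)/f ≈ 17 × 41 × 4.09824 ≈ 2856.47 mg.

2856 mg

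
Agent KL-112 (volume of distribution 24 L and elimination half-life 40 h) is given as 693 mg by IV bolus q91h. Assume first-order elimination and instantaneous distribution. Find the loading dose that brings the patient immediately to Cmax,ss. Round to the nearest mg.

f = (1/2)^(91/40) ≈ 0.206613; accumulation ratio R = 1/(1−f) ≈ 1.26042.
Loading dose to hit Cmax,ss on first dose: D_load = D_maint·R ≈ 693 × 1.26042 ≈ 873.47 mg.

873 mg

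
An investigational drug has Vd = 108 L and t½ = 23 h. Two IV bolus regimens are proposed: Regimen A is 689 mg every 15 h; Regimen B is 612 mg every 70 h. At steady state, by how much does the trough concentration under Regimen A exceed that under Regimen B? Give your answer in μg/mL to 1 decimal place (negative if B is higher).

Regimen A: f = (1/2)^(15/23) ≈ 0.6363; Cmin,ss = (689/108)·f/(1−f) ≈ 11.161 μg/mL.
Regimen B: f = (1/2)^(70/23) ≈ 0.1213; Cmin,ss = (612/108)·f/(1−f) ≈ 0.782 μg/mL.
Difference ≈ 11.161 − 0.782 ≈ 10.379 μg/mL.

10.4 μg/mL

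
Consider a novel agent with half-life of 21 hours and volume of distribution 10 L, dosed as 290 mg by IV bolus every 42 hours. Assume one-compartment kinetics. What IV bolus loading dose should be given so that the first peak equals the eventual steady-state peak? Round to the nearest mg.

387 mg

f = (1/2)^(42/21) ≈ 0.250000; accumulation ratio R = 1/(1−f) ≈ 1.33333.
Loading dose to hit Cmax,ss on first dose: D_load = D_maint·R ≈ 290 × 1.33333 ≈ 386.67 mg.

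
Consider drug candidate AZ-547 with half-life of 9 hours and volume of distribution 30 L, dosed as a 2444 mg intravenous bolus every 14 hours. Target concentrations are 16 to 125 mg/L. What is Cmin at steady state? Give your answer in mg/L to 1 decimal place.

Over one 14-h interval, 14/9 ≈ 1.5556 half-lives elapse, leaving f ≈ 0.3402 of each dose.
Each bolus raises the concentration by D/Vd = 2444/30 ≈ 81.467 mg/L.
Steady-state trough Cmin,ss = C₀·f/(1−f) ≈ 81.467 × 0.3402/0.6598 ≈ 42.005 mg/L.
Trough 42.0 mg/L vs MEC 16 mg/L: adequate.

42.0 mg/L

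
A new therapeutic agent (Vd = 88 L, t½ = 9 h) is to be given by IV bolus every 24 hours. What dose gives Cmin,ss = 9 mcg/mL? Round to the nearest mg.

4237 mg

τ/t½ = 24/9 ≈ 2.6667, so f = (1/2)^(24/9) ≈ 0.157490.
Cmin,ss = (D/Vd)·f/(1−f), so D = Cmin,ss·Vd·(1−f)/f.
D = 9 × 88 × (1−f)/f ≈ 9 × 88 × 5.34961 ≈ 4236.89 mg.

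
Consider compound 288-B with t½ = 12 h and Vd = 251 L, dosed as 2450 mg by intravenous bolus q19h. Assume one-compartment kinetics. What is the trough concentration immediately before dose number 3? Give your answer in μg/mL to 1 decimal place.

4.3 μg/mL

f = (1/2)^(τ/t½) = (1/2)^(19/12) ≈ 0.3337.
C₀ = D/Vd = 2450/251 ≈ 9.761 μg/mL.
Before the 3rd dose, 2 doses have been given. Superposition: Cmin = C₀·(f + f²).
≈ 9.761 × (0.3337 + 0.1114) ≈ 9.761 × 0.4451 ≈ 4.345 μg/mL.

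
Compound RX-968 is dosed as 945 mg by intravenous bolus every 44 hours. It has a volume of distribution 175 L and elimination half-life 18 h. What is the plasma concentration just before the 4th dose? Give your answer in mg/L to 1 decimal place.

1.2 mg/L

f = (1/2)^(τ/t½) = (1/2)^(44/18) ≈ 0.1837.
C₀ = D/Vd = 945/175 ≈ 5.400 mg/L.
Before the 4th dose, 3 doses have been given. Superposition: Cmin = C₀·(f + f² + … + f^3).
≈ 5.400 × (0.1837 + 0.0337 + 0.0062) ≈ 5.400 × 0.2236 ≈ 1.207 mg/L.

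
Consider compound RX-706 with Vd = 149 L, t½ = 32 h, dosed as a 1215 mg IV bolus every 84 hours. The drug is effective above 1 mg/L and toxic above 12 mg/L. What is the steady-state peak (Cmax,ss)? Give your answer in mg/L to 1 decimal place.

9.7 mg/L

k = ln2/t½ = ln2/32 ≈ 0.021661 h⁻¹; fraction remaining f = e^(−kτ) = e^(−0.021661×84) ≈ 0.1621.
At steady state, accumulation factor R = 1/(1 − e^(−kτ)) ≈ 1.1935.
Each bolus raises the concentration by D/Vd = 1215/149 ≈ 8.154 mg/L.
Steady-state peak Cmax,ss = C₀·R ≈ 8.154 × 1.1935 ≈ 9.732 mg/L.
Peak 9.7 mg/L vs MTC 12 mg/L: below toxic threshold.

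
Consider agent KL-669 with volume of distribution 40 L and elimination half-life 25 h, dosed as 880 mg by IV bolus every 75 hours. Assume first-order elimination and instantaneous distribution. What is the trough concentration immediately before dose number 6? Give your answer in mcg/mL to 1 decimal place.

f = (1/2)^(τ/t½) = (1/2)^(75/25) ≈ 0.1250.
C₀ = D/Vd = 880/40 ≈ 22.000 mcg/mL.
Before the 6th dose, 5 doses have been given. Superposition: Cmin = C₀·(f + f² + … + f^5).
≈ 22.000 × (0.1250 + 0.0156 + 0.0020 + 0.0002 + 0.0000) ≈ 22.000 × 0.1428 ≈ 3.142 mcg/mL.

3.1 mcg/mL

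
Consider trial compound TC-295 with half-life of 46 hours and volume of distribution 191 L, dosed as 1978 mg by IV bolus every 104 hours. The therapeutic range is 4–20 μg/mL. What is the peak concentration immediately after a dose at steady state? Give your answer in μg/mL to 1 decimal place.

τ/t½ = 104/46 ≈ 2.2609, so fraction remaining f = (1/2)^(104/46) ≈ 0.2086.
Accumulation ratio R = 1/(1 − f) ≈ 1/0.7914 ≈ 1.2636.
Single-dose peak C₀ = D/Vd = 1978/191 ≈ 10.356 μg/mL.
Steady-state peak Cmax,ss = C₀·R ≈ 10.356 × 1.2636 ≈ 13.086 μg/mL.
Peak 13.1 μg/mL vs MTC 20 μg/mL: below toxic threshold.

13.1 μg/mL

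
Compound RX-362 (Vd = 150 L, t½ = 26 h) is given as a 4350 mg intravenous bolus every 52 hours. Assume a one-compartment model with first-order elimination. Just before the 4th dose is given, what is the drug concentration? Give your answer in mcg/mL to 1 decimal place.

f = (1/2)^(τ/t½) = (1/2)^(52/26) ≈ 0.2500.
C₀ = D/Vd = 4350/150 ≈ 29.000 mcg/mL.
Before the 4th dose, 3 doses have been given. Superposition: Cmin = C₀·(f + f² + … + f^3).
≈ 29.000 × (0.2500 + 0.0625 + 0.0156) ≈ 29.000 × 0.3281 ≈ 9.515 mcg/mL.

9.5 mcg/mL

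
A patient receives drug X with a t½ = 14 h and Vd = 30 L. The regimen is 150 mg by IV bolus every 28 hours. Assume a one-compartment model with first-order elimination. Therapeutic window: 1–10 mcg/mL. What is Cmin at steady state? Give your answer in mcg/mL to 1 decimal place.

1.7 mcg/mL

The dosing interval is 2 half-lives, so f = 2^(−2) = 0.25.
Accumulation ratio R = 1/(1 − f) = 1/0.75 = 4/3.
Single-dose peak C₀ = D/Vd = 150/30 = 5 mcg/mL.
Steady-state peak Cmax,ss = C₀·R = 5 × 4/3 ≈ 6.667 mcg/mL.
Steady-state trough Cmin,ss = Cmax,ss·f ≈ 6.667 × 0.25 ≈ 1.667 mcg/mL.
Trough 1.7 mcg/mL vs MEC 1 mcg/mL: adequate.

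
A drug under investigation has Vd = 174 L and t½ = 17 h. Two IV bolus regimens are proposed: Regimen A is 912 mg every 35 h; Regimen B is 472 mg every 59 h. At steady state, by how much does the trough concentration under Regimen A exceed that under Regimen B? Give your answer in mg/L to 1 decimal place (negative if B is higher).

Regimen A: f = (1/2)^(35/17) ≈ 0.2400; Cmin,ss = (912/174)·f/(1−f) ≈ 1.655 mg/L.
Regimen B: f = (1/2)^(59/17) ≈ 0.0902; Cmin,ss = (472/174)·f/(1−f) ≈ 0.269 mg/L.
Difference ≈ 1.655 − 0.269 ≈ 1.386 mg/L.

1.4 mg/L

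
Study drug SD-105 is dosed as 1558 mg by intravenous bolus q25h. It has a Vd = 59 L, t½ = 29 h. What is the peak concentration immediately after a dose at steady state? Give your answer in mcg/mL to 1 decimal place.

Over one 25-h interval, 25/29 ≈ 0.86207 half-lives elapse, leaving f ≈ 0.5502 of each dose.
At steady state, accumulation factor R = 1/(1 − e^(−kτ)) ≈ 2.2232.
Each bolus raises the concentration by D/Vd = 1558/59 ≈ 26.407 mcg/mL.
Steady-state peak Cmax,ss = C₀·R ≈ 26.407 × 2.2232 ≈ 58.708 mcg/mL.

58.7 mcg/mL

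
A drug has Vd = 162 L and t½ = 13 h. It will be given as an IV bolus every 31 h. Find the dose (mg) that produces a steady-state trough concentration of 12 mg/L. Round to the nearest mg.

8208 mg

τ/t½ = 31/13 ≈ 2.3846, so f = (1/2)^(31/13) ≈ 0.191496.
Cmin,ss = (D/Vd)·f/(1−f), so D = Cmin,ss·Vd·(1−f)/f.
D = 12 × 162 × (1−f)/f ≈ 12 × 162 × 4.22204 ≈ 8207.65 mg.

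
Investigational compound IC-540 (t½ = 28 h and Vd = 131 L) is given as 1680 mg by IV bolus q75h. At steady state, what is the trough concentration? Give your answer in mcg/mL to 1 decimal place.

k = ln2/t½ = ln2/28 ≈ 0.024755 h⁻¹; fraction remaining f = e^(−kτ) = e^(−0.024755×75) ≈ 0.1562.
Each bolus raises the concentration by D/Vd = 1680/131 ≈ 12.824 mcg/mL.
Steady-state trough Cmin,ss = C₀·f/(1−f) ≈ 12.824 × 0.1562/0.8438 ≈ 2.374 mcg/mL.

2.4 mcg/mL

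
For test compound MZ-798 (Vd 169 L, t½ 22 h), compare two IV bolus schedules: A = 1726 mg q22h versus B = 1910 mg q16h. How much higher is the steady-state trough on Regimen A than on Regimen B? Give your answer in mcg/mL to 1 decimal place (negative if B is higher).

Regimen A: f = (1/2)^(22/22) ≈ 0.5000; Cmin,ss = (1726/169)·f/(1−f) ≈ 10.213 mcg/mL.
Regimen B: f = (1/2)^(16/22) ≈ 0.6040; Cmin,ss = (1910/169)·f/(1−f) ≈ 17.238 mcg/mL.
Difference ≈ 10.213 − 17.238 ≈ -7.025 mcg/mL.

-7.0 mcg/mL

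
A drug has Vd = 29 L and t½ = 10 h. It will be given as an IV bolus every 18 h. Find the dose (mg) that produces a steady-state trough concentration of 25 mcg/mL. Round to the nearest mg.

τ/t½ = 18/10 ≈ 1.8, so f = (1/2)^(18/10) ≈ 0.287175.
Cmin,ss = (D/Vd)·f/(1−f), so D = Cmin,ss·Vd·(1−f)/f.
D = 25 × 29 × (1−f)/f ≈ 25 × 29 × 2.48220 ≈ 1799.60 mg.

1800 mg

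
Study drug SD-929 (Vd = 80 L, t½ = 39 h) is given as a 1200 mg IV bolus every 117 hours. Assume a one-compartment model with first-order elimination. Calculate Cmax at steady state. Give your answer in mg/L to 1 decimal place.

17.1 mg/L

τ = 117 h = 3 half-lives, so f = (1/2)^3 = 0.125.
Accumulation ratio R = 1/(1 − f) = 1/0.875 = 8/7.
Single-dose peak C₀ = D/Vd = 1200/80 = 15 mg/L.
Steady-state peak Cmax,ss = C₀·R = 15 × 8/7 ≈ 17.143 mg/L.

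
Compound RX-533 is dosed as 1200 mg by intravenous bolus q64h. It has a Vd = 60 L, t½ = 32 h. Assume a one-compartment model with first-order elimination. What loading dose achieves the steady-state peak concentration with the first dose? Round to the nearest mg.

1600 mg

f = (1/2)^(64/32) ≈ 0.250000; accumulation ratio R = 1/(1−f) ≈ 1.33333.
Loading dose to hit Cmax,ss on first dose: D_load = D_maint·R ≈ 1200 × 1.33333 ≈ 1600.00 mg.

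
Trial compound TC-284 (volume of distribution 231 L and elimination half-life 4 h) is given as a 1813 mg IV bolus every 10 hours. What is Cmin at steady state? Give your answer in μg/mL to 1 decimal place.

1.7 μg/mL

Over one 10-h interval, 10/4 ≈ 2.5 half-lives elapse, leaving f ≈ 0.1768 of each dose.
Accumulation ratio R = 1/(1 − f) ≈ 1/0.8232 ≈ 1.2148.
Each bolus raises the concentration by D/Vd = 1813/231 ≈ 7.848 μg/mL.
Cmax,ss = C₀/(1 − f) ≈ 7.848/0.8232 ≈ 9.534 μg/mL.
Steady-state trough Cmin,ss = Cmax,ss·f ≈ 9.534 × 0.1768 ≈ 1.686 μg/mL.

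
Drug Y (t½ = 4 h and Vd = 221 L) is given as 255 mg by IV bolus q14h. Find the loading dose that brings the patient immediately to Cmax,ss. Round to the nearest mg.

f = (1/2)^(14/4) ≈ 0.088388; accumulation ratio R = 1/(1−f) ≈ 1.09696.
Loading dose to hit Cmax,ss on first dose: D_load = D_maint·R ≈ 255 × 1.09696 ≈ 279.72 mg.

280 mg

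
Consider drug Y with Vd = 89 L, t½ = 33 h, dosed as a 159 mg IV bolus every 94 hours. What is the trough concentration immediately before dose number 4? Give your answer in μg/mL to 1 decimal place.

f = (1/2)^(τ/t½) = (1/2)^(94/33) ≈ 0.1388.
C₀ = D/Vd = 159/89 ≈ 1.787 μg/mL.
Before the 4th dose, 3 doses have been given. Superposition: Cmin = C₀·(f + f² + … + f^3).
≈ 1.787 × (0.1388 + 0.0193 + 0.0027) ≈ 1.787 × 0.1608 ≈ 0.287 μg/mL.

0.3 μg/mL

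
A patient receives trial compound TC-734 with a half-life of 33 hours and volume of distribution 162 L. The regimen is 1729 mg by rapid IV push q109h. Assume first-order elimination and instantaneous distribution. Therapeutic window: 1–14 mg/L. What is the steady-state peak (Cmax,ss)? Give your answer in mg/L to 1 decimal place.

11.9 mg/L

Over one 109-h interval, 109/33 ≈ 3.303 half-lives elapse, leaving f ≈ 0.1013 of each dose.
Accumulation ratio R = 1/(1 − f) ≈ 1/0.8987 ≈ 1.1127.
Single-dose peak C₀ = D/Vd = 1729/162 ≈ 10.673 mg/L.
Cmax,ss = C₀/(1 − f) ≈ 10.673/0.8987 ≈ 11.876 mg/L.
Peak 11.9 mg/L vs MTC 14 mg/L: below toxic threshold.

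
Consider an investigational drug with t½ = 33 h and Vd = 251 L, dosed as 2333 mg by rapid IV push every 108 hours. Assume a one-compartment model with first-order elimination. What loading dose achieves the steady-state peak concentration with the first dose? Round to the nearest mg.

2602 mg

f = (1/2)^(108/33) ≈ 0.103469; accumulation ratio R = 1/(1−f) ≈ 1.11541.
Loading dose to hit Cmax,ss on first dose: D_load = D_maint·R ≈ 2333 × 1.11541 ≈ 2602.25 mg.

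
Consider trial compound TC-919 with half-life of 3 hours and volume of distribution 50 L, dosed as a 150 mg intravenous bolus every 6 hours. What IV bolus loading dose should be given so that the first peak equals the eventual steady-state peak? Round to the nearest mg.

f = (1/2)^(6/3) ≈ 0.250000; accumulation ratio R = 1/(1−f) ≈ 1.33333.
Loading dose to hit Cmax,ss on first dose: D_load = D_maint·R ≈ 150 × 1.33333 ≈ 200.00 mg.

200 mg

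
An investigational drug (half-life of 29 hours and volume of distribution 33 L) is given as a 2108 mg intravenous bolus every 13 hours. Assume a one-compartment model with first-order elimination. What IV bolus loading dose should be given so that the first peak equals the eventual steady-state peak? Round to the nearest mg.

7893 mg

f = (1/2)^(13/29) ≈ 0.732918; accumulation ratio R = 1/(1−f) ≈ 3.74417.
Loading dose to hit Cmax,ss on first dose: D_load = D_maint·R ≈ 2108 × 3.74417 ≈ 7892.71 mg.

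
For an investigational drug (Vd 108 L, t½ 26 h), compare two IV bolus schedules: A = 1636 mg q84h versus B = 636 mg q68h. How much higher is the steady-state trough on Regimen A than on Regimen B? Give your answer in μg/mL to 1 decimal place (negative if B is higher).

Regimen A: f = (1/2)^(84/26) ≈ 0.1065; Cmin,ss = (1636/108)·f/(1−f) ≈ 1.806 μg/mL.
Regimen B: f = (1/2)^(68/26) ≈ 0.1632; Cmin,ss = (636/108)·f/(1−f) ≈ 1.149 μg/mL.
Difference ≈ 1.806 − 1.149 ≈ 0.657 μg/mL.

0.7 μg/mL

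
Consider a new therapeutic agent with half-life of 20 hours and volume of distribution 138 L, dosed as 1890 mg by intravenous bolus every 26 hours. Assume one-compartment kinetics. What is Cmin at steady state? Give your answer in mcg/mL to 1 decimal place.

Over one 26-h interval, 26/20 ≈ 1.3 half-lives elapse, leaving f ≈ 0.4061 of each dose.
At steady state, accumulation factor R = 1/(1 − e^(−kτ)) ≈ 1.6838.
Single-dose peak C₀ = D/Vd = 1890/138 ≈ 13.696 mcg/mL.
Steady-state peak Cmax,ss = C₀·R ≈ 13.696 × 1.6838 ≈ 23.061 mcg/mL.
Steady-state trough Cmin,ss = Cmax,ss·f ≈ 23.061 × 0.4061 ≈ 9.365 mcg/mL.

9.4 mcg/mL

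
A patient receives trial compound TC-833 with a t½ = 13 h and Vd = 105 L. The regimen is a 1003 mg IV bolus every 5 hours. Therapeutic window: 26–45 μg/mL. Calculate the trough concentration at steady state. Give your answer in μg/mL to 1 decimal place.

k = ln2/t½ = ln2/13 ≈ 0.053319 h⁻¹; fraction remaining f = e^(−kτ) = e^(−0.053319×5) ≈ 0.7660.
Accumulation ratio R = 1/(1 − f) ≈ 1/0.2340 ≈ 4.2735.
Each bolus raises the concentration by D/Vd = 1003/105 ≈ 9.552 μg/mL.
Steady-state peak Cmax,ss = C₀·R ≈ 9.552 × 4.2735 ≈ 40.820 μg/mL.
One interval later, Cmin,ss = Cmax,ss·e^(−kτ) ≈ 40.820 × 0.7660 ≈ 31.268 μg/mL.
Trough 31.3 μg/mL vs MEC 26 μg/mL: adequate.

31.3 μg/mL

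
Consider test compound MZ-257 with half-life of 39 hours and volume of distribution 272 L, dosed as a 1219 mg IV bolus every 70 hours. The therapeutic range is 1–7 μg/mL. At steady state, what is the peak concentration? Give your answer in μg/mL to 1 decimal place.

6.3 μg/mL

Over one 70-h interval, 70/39 ≈ 1.7949 half-lives elapse, leaving f ≈ 0.2882 of each dose.
Accumulation ratio R = 1/(1 − f) ≈ 1/0.7118 ≈ 1.4049.
Single-dose peak C₀ = D/Vd = 1219/272 ≈ 4.482 μg/mL.
Steady-state peak Cmax,ss = C₀·R ≈ 4.482 × 1.4049 ≈ 6.297 μg/mL.
Peak 6.3 μg/mL vs MTC 7 μg/mL: below toxic threshold.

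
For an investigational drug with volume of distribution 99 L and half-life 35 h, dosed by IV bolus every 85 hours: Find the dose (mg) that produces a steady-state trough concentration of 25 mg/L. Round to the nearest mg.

τ/t½ = 85/35 ≈ 2.4286, so f = (1/2)^(85/35) ≈ 0.185749.
Cmin,ss = (D/Vd)·f/(1−f), so D = Cmin,ss·Vd·(1−f)/f.
D = 25 × 99 × (1−f)/f ≈ 25 × 99 × 4.38361 ≈ 10849.43 mg.

10849 mg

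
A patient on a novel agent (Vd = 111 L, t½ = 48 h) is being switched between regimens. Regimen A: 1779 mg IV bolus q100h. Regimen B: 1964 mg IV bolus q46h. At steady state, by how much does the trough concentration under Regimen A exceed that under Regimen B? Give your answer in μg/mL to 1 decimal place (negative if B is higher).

Regimen A: f = (1/2)^(100/48) ≈ 0.2360; Cmin,ss = (1779/111)·f/(1−f) ≈ 4.951 μg/mL.
Regimen B: f = (1/2)^(46/48) ≈ 0.5147; Cmin,ss = (1964/111)·f/(1−f) ≈ 18.766 μg/mL.
Difference ≈ 4.951 − 18.766 ≈ -13.815 μg/mL.

-13.8 μg/mL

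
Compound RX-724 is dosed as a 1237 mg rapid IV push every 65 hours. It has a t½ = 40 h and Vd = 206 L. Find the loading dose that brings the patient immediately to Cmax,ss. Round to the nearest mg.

f = (1/2)^(65/40) ≈ 0.324210; accumulation ratio R = 1/(1−f) ≈ 1.47975.
Loading dose to hit Cmax,ss on first dose: D_load = D_maint·R ≈ 1237 × 1.47975 ≈ 1830.45 mg.

1830 mg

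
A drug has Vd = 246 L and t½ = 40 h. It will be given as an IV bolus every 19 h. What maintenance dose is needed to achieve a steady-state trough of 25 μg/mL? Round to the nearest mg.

2398 mg

τ/t½ = 19/40 ≈ 0.475, so f = (1/2)^(19/40) ≈ 0.719467.
Cmin,ss = (D/Vd)·f/(1−f), so D = Cmin,ss·Vd·(1−f)/f.
D = 25 × 246 × (1−f)/f ≈ 25 × 246 × 0.38992 ≈ 2398.01 mg.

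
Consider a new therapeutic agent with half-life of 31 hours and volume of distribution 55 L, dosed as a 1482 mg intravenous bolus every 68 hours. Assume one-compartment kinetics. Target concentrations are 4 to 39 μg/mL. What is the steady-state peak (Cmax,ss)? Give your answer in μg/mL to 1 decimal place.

34.5 μg/mL

τ/t½ = 68/31 ≈ 2.1935, so fraction remaining f = (1/2)^(68/31) ≈ 0.2186.
Accumulation ratio R = 1/(1 − f) ≈ 1/0.7814 ≈ 1.2798.
Single-dose peak C₀ = D/Vd = 1482/55 ≈ 26.945 μg/mL.
Steady-state peak Cmax,ss = C₀·R ≈ 26.945 × 1.2798 ≈ 34.484 μg/mL.
Peak 34.5 μg/mL vs MTC 39 μg/mL: below toxic threshold.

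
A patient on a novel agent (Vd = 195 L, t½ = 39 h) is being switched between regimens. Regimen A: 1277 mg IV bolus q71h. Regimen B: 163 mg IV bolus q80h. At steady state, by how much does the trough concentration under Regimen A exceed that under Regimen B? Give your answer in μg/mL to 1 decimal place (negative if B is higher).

Regimen A: f = (1/2)^(71/39) ≈ 0.2831; Cmin,ss = (1277/195)·f/(1−f) ≈ 2.586 μg/mL.
Regimen B: f = (1/2)^(80/39) ≈ 0.2413; Cmin,ss = (163/195)·f/(1−f) ≈ 0.266 μg/mL.
Difference ≈ 2.586 − 0.266 ≈ 2.320 μg/mL.

2.3 μg/mL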